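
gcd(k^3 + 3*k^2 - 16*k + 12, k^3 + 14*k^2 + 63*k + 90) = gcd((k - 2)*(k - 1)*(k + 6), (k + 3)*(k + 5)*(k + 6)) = k + 6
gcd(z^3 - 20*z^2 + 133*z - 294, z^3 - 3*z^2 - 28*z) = z - 7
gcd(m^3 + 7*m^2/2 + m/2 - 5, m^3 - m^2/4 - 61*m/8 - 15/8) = m + 5/2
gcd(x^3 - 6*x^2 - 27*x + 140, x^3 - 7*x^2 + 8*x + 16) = x - 4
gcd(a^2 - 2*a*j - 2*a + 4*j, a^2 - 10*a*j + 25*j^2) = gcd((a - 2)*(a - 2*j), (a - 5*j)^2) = 1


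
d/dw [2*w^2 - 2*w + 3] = 4*w - 2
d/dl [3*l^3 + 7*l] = 9*l^2 + 7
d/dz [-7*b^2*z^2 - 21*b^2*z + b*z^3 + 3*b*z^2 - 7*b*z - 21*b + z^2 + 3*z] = -14*b^2*z - 21*b^2 + 3*b*z^2 + 6*b*z - 7*b + 2*z + 3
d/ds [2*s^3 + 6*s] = 6*s^2 + 6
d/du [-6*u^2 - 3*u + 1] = -12*u - 3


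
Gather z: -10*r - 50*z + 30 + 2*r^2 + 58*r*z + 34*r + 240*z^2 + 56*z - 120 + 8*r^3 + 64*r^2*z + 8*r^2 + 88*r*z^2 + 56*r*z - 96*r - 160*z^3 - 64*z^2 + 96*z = 8*r^3 + 10*r^2 - 72*r - 160*z^3 + z^2*(88*r + 176) + z*(64*r^2 + 114*r + 102) - 90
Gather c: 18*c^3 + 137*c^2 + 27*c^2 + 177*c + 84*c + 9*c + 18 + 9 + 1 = 18*c^3 + 164*c^2 + 270*c + 28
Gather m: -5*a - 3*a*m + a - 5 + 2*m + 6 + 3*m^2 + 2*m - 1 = -4*a + 3*m^2 + m*(4 - 3*a)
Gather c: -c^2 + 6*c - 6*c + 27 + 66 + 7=100 - c^2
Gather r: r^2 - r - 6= r^2 - r - 6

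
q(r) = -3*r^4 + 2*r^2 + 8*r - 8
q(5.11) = -1960.42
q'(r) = -12*r^3 + 4*r + 8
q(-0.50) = -11.69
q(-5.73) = -3222.17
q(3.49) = -400.78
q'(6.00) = -2560.00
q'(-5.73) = 2242.67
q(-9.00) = -19601.00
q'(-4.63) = 1180.51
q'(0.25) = 8.81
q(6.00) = -3776.00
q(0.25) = -5.89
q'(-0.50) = 7.50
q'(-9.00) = 8720.00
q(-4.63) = -1380.79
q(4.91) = -1664.11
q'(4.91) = -1392.81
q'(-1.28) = 28.05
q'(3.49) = -488.14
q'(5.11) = -1572.75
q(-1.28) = -23.02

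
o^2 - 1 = (o - 1)*(o + 1)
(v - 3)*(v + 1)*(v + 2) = v^3 - 7*v - 6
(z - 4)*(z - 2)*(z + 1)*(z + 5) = z^4 - 23*z^2 + 18*z + 40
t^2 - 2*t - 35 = (t - 7)*(t + 5)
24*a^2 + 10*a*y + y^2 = (4*a + y)*(6*a + y)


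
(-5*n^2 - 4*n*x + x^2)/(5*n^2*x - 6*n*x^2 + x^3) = (n + x)/(x*(-n + x))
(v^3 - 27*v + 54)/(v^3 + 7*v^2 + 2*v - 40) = (v^3 - 27*v + 54)/(v^3 + 7*v^2 + 2*v - 40)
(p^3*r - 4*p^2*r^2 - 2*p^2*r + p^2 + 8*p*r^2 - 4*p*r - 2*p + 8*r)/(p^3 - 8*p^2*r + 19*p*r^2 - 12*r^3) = (p^2*r - 2*p*r + p - 2)/(p^2 - 4*p*r + 3*r^2)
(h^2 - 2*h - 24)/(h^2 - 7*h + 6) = (h + 4)/(h - 1)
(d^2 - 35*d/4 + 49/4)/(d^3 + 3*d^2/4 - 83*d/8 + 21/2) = 2*(d - 7)/(2*d^2 + 5*d - 12)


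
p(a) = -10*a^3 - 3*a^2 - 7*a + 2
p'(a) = -30*a^2 - 6*a - 7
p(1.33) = -36.14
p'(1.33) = -68.05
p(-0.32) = 4.26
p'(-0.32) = -8.15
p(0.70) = -7.80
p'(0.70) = -25.90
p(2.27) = -146.32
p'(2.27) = -175.21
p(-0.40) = 4.96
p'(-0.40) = -9.40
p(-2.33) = 128.52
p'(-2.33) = -155.89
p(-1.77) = 60.44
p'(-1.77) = -90.37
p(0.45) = -2.67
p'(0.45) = -15.78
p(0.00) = 2.00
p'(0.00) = -7.00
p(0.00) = 2.00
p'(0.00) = -7.00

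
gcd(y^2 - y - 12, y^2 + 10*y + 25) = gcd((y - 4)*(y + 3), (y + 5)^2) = 1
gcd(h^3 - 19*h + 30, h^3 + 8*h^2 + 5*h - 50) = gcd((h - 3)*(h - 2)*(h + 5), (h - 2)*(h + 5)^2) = h^2 + 3*h - 10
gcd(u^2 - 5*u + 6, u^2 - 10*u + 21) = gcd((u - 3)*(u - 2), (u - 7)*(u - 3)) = u - 3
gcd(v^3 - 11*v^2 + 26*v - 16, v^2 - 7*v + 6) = v - 1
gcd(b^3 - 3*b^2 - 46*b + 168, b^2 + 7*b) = b + 7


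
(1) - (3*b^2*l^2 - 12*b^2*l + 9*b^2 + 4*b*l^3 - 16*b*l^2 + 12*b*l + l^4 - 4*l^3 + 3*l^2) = -3*b^2*l^2 + 12*b^2*l - 9*b^2 - 4*b*l^3 + 16*b*l^2 - 12*b*l - l^4 + 4*l^3 - 3*l^2 + 1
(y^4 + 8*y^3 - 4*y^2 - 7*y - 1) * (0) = 0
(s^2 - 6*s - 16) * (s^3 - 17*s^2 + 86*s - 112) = s^5 - 23*s^4 + 172*s^3 - 356*s^2 - 704*s + 1792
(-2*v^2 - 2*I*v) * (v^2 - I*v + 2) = -2*v^4 - 6*v^2 - 4*I*v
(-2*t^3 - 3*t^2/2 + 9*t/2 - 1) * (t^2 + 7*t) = -2*t^5 - 31*t^4/2 - 6*t^3 + 61*t^2/2 - 7*t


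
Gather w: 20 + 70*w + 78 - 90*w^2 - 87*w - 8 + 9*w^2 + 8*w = -81*w^2 - 9*w + 90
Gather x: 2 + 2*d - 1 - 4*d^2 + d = -4*d^2 + 3*d + 1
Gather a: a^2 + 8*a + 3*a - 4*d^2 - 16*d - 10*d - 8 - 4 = a^2 + 11*a - 4*d^2 - 26*d - 12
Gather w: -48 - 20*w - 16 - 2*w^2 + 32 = -2*w^2 - 20*w - 32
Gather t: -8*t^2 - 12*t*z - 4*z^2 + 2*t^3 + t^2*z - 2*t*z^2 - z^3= 2*t^3 + t^2*(z - 8) + t*(-2*z^2 - 12*z) - z^3 - 4*z^2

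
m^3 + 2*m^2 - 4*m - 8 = (m - 2)*(m + 2)^2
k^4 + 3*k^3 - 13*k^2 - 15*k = k*(k - 3)*(k + 1)*(k + 5)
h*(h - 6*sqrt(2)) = h^2 - 6*sqrt(2)*h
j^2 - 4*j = j*(j - 4)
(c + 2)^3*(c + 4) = c^4 + 10*c^3 + 36*c^2 + 56*c + 32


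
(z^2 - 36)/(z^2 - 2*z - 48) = (z - 6)/(z - 8)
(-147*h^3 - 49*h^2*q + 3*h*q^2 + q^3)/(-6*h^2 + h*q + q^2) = (-49*h^2 + q^2)/(-2*h + q)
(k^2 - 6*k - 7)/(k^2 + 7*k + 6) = (k - 7)/(k + 6)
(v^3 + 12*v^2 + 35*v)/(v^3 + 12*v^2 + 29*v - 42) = v*(v + 5)/(v^2 + 5*v - 6)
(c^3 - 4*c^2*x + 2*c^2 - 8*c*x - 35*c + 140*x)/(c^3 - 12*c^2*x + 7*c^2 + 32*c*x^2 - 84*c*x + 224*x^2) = (5 - c)/(-c + 8*x)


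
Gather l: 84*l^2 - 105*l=84*l^2 - 105*l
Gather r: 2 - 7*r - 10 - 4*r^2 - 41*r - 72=-4*r^2 - 48*r - 80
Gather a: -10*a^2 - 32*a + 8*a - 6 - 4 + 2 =-10*a^2 - 24*a - 8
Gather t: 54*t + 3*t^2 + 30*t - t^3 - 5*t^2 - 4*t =-t^3 - 2*t^2 + 80*t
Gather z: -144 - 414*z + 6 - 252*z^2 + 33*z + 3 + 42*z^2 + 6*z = -210*z^2 - 375*z - 135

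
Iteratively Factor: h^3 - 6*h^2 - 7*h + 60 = (h + 3)*(h^2 - 9*h + 20) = (h - 5)*(h + 3)*(h - 4)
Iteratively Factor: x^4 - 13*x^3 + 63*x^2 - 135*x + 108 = (x - 3)*(x^3 - 10*x^2 + 33*x - 36) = (x - 3)^2*(x^2 - 7*x + 12) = (x - 3)^3*(x - 4)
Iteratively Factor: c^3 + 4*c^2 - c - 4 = (c - 1)*(c^2 + 5*c + 4) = (c - 1)*(c + 4)*(c + 1)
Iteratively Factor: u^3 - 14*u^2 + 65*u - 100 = (u - 4)*(u^2 - 10*u + 25) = (u - 5)*(u - 4)*(u - 5)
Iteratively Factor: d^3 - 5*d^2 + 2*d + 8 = (d + 1)*(d^2 - 6*d + 8) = (d - 4)*(d + 1)*(d - 2)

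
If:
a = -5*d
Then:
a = -5*d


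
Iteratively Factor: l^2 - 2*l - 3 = (l + 1)*(l - 3)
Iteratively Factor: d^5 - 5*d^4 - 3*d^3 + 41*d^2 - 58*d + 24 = (d - 1)*(d^4 - 4*d^3 - 7*d^2 + 34*d - 24) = (d - 2)*(d - 1)*(d^3 - 2*d^2 - 11*d + 12) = (d - 2)*(d - 1)^2*(d^2 - d - 12) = (d - 2)*(d - 1)^2*(d + 3)*(d - 4)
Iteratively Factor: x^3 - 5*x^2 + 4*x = (x - 4)*(x^2 - x) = (x - 4)*(x - 1)*(x)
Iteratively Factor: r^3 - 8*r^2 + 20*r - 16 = (r - 4)*(r^2 - 4*r + 4) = (r - 4)*(r - 2)*(r - 2)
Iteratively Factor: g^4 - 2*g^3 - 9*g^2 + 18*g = (g - 2)*(g^3 - 9*g) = (g - 3)*(g - 2)*(g^2 + 3*g) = g*(g - 3)*(g - 2)*(g + 3)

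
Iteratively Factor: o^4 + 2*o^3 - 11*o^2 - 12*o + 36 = (o + 3)*(o^3 - o^2 - 8*o + 12) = (o - 2)*(o + 3)*(o^2 + o - 6) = (o - 2)*(o + 3)^2*(o - 2)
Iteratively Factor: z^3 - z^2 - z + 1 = (z + 1)*(z^2 - 2*z + 1) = (z - 1)*(z + 1)*(z - 1)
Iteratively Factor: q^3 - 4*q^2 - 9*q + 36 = (q - 4)*(q^2 - 9) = (q - 4)*(q + 3)*(q - 3)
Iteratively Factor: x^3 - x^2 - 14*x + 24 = (x - 2)*(x^2 + x - 12) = (x - 3)*(x - 2)*(x + 4)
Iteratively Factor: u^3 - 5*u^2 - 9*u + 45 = (u - 5)*(u^2 - 9) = (u - 5)*(u + 3)*(u - 3)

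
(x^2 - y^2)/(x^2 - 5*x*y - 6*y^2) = (x - y)/(x - 6*y)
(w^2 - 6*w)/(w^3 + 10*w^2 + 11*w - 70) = w*(w - 6)/(w^3 + 10*w^2 + 11*w - 70)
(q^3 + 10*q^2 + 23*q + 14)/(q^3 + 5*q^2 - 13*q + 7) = (q^2 + 3*q + 2)/(q^2 - 2*q + 1)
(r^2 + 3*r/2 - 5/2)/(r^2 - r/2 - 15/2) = (r - 1)/(r - 3)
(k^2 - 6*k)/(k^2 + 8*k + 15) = k*(k - 6)/(k^2 + 8*k + 15)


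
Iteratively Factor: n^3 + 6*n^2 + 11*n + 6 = (n + 3)*(n^2 + 3*n + 2) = (n + 2)*(n + 3)*(n + 1)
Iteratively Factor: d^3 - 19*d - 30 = (d - 5)*(d^2 + 5*d + 6) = (d - 5)*(d + 3)*(d + 2)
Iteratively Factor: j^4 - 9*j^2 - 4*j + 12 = (j - 3)*(j^3 + 3*j^2 - 4) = (j - 3)*(j + 2)*(j^2 + j - 2) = (j - 3)*(j + 2)^2*(j - 1)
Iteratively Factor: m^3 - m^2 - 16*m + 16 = (m + 4)*(m^2 - 5*m + 4) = (m - 1)*(m + 4)*(m - 4)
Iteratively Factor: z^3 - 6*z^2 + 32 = (z - 4)*(z^2 - 2*z - 8) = (z - 4)*(z + 2)*(z - 4)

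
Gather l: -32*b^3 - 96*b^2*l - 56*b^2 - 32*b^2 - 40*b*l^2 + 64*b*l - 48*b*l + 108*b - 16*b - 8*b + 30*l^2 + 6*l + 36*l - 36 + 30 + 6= -32*b^3 - 88*b^2 + 84*b + l^2*(30 - 40*b) + l*(-96*b^2 + 16*b + 42)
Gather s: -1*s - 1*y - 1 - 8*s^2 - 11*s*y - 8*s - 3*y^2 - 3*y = -8*s^2 + s*(-11*y - 9) - 3*y^2 - 4*y - 1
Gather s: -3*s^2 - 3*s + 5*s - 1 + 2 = -3*s^2 + 2*s + 1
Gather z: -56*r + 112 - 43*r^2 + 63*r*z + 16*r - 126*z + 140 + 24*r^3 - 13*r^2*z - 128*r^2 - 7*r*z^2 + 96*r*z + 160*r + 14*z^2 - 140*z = 24*r^3 - 171*r^2 + 120*r + z^2*(14 - 7*r) + z*(-13*r^2 + 159*r - 266) + 252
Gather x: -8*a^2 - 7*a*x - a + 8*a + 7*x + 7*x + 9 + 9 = -8*a^2 + 7*a + x*(14 - 7*a) + 18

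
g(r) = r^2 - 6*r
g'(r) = 2*r - 6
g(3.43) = -8.82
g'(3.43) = 0.86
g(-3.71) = 36.02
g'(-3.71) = -13.42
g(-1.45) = 10.80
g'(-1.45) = -8.90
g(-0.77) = 5.21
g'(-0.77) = -7.54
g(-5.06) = 55.96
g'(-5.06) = -16.12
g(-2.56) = 21.91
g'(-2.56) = -11.12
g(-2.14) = 17.42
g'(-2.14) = -10.28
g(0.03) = -0.18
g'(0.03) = -5.94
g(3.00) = -9.00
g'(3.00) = 0.00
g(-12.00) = 216.00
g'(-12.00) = -30.00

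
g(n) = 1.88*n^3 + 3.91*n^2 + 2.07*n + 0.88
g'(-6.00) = 158.19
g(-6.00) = -276.86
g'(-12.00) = 720.39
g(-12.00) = -2709.56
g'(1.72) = 32.21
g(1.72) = 25.57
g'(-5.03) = 105.43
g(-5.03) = -149.86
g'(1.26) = 20.88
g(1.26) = 13.46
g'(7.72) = 398.58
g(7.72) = 1114.88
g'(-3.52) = 44.43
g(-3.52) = -39.95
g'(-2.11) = 10.68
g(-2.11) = -3.74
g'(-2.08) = 10.21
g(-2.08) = -3.43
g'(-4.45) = 78.96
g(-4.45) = -96.57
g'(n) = 5.64*n^2 + 7.82*n + 2.07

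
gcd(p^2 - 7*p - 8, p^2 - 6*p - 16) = p - 8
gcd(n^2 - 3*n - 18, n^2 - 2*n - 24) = n - 6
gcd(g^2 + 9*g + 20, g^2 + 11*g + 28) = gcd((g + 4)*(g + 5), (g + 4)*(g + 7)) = g + 4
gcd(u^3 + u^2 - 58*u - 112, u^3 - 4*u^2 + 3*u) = 1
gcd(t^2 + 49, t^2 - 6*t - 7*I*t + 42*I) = t - 7*I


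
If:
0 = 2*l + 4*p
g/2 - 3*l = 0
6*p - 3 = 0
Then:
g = -6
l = -1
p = 1/2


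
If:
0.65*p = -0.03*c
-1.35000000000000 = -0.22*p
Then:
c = -132.95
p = 6.14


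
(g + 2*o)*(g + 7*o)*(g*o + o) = g^3*o + 9*g^2*o^2 + g^2*o + 14*g*o^3 + 9*g*o^2 + 14*o^3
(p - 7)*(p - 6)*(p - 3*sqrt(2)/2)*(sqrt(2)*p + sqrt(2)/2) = sqrt(2)*p^4 - 25*sqrt(2)*p^3/2 - 3*p^3 + 75*p^2/2 + 71*sqrt(2)*p^2/2 - 213*p/2 + 21*sqrt(2)*p - 63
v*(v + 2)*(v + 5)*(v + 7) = v^4 + 14*v^3 + 59*v^2 + 70*v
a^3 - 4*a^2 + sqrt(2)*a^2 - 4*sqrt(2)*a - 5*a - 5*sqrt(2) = (a - 5)*(a + 1)*(a + sqrt(2))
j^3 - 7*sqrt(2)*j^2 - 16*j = j*(j - 8*sqrt(2))*(j + sqrt(2))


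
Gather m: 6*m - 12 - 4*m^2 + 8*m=-4*m^2 + 14*m - 12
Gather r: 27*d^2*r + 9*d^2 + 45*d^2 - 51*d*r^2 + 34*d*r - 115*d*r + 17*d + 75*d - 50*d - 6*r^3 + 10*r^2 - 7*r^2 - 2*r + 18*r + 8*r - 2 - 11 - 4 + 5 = 54*d^2 + 42*d - 6*r^3 + r^2*(3 - 51*d) + r*(27*d^2 - 81*d + 24) - 12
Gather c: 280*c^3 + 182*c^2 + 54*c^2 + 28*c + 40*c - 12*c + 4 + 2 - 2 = 280*c^3 + 236*c^2 + 56*c + 4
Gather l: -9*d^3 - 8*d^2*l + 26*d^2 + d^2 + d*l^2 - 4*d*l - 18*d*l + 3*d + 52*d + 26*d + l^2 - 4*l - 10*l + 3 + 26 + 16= -9*d^3 + 27*d^2 + 81*d + l^2*(d + 1) + l*(-8*d^2 - 22*d - 14) + 45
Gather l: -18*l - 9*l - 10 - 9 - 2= -27*l - 21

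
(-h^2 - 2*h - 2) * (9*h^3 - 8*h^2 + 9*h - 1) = -9*h^5 - 10*h^4 - 11*h^3 - h^2 - 16*h + 2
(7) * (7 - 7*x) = 49 - 49*x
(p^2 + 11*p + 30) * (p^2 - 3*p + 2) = p^4 + 8*p^3 - p^2 - 68*p + 60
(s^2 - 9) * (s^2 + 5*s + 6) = s^4 + 5*s^3 - 3*s^2 - 45*s - 54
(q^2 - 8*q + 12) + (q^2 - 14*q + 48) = 2*q^2 - 22*q + 60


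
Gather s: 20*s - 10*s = 10*s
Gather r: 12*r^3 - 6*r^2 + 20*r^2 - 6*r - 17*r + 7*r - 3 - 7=12*r^3 + 14*r^2 - 16*r - 10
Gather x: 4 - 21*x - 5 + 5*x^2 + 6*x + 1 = 5*x^2 - 15*x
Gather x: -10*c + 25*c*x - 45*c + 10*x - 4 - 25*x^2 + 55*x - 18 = -55*c - 25*x^2 + x*(25*c + 65) - 22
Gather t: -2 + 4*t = 4*t - 2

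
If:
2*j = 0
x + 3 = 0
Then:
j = 0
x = -3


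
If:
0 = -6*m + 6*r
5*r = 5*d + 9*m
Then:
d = -4*r/5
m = r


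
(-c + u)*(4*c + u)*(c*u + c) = -4*c^3*u - 4*c^3 + 3*c^2*u^2 + 3*c^2*u + c*u^3 + c*u^2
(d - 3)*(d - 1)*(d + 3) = d^3 - d^2 - 9*d + 9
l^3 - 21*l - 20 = (l - 5)*(l + 1)*(l + 4)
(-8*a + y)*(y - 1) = -8*a*y + 8*a + y^2 - y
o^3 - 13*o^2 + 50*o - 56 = (o - 7)*(o - 4)*(o - 2)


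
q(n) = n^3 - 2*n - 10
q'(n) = 3*n^2 - 2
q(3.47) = 24.84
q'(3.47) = 34.12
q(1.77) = -7.99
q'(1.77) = 7.40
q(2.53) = 1.13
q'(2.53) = 17.20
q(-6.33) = -250.98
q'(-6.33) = 118.21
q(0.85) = -11.09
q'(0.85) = 0.17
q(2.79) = 6.14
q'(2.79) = 21.35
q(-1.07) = -9.09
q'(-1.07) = 1.43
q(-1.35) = -9.76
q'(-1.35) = 3.47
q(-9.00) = -721.00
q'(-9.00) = 241.00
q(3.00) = 11.00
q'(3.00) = 25.00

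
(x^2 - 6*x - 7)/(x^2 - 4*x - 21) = (x + 1)/(x + 3)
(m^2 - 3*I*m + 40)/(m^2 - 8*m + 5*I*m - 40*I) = (m - 8*I)/(m - 8)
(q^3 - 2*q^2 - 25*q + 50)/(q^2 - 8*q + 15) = (q^2 + 3*q - 10)/(q - 3)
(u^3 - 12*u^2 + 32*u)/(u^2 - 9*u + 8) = u*(u - 4)/(u - 1)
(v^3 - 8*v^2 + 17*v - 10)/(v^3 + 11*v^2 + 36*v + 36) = (v^3 - 8*v^2 + 17*v - 10)/(v^3 + 11*v^2 + 36*v + 36)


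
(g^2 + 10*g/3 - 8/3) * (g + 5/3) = g^3 + 5*g^2 + 26*g/9 - 40/9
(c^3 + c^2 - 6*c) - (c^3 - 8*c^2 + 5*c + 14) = 9*c^2 - 11*c - 14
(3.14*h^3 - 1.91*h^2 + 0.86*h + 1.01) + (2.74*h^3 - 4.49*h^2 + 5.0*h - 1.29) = 5.88*h^3 - 6.4*h^2 + 5.86*h - 0.28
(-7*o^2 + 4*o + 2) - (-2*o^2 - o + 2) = -5*o^2 + 5*o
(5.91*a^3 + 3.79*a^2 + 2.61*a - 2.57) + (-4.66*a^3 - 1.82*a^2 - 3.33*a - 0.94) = 1.25*a^3 + 1.97*a^2 - 0.72*a - 3.51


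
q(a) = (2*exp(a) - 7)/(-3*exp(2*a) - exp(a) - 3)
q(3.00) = -0.03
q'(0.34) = -0.79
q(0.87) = 0.10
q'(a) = (2*exp(a) - 7)*(6*exp(2*a) + exp(a))/(-3*exp(2*a) - exp(a) - 3)^2 + 2*exp(a)/(-3*exp(2*a) - exp(a) - 3)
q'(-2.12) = -0.22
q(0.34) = 0.41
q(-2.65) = 2.22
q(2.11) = -0.04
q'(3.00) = 0.02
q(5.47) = -0.00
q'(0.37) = -0.77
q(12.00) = 0.00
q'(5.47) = 0.00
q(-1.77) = 2.04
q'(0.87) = -0.37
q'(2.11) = 0.01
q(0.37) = 0.38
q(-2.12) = 2.14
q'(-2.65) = -0.12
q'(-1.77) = -0.32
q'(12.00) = 0.00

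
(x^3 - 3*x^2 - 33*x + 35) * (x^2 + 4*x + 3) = x^5 + x^4 - 42*x^3 - 106*x^2 + 41*x + 105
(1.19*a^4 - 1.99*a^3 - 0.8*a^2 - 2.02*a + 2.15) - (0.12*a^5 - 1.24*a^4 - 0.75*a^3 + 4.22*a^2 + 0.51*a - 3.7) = -0.12*a^5 + 2.43*a^4 - 1.24*a^3 - 5.02*a^2 - 2.53*a + 5.85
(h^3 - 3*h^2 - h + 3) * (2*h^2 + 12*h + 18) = 2*h^5 + 6*h^4 - 20*h^3 - 60*h^2 + 18*h + 54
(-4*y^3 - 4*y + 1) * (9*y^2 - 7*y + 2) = -36*y^5 + 28*y^4 - 44*y^3 + 37*y^2 - 15*y + 2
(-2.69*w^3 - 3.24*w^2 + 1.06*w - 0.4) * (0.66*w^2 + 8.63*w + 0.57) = -1.7754*w^5 - 25.3531*w^4 - 28.7949*w^3 + 7.037*w^2 - 2.8478*w - 0.228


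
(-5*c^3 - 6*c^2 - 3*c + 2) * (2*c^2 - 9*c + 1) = -10*c^5 + 33*c^4 + 43*c^3 + 25*c^2 - 21*c + 2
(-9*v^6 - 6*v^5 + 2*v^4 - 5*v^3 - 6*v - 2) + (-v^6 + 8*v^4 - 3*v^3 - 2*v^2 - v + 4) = -10*v^6 - 6*v^5 + 10*v^4 - 8*v^3 - 2*v^2 - 7*v + 2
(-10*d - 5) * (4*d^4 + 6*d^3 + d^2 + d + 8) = -40*d^5 - 80*d^4 - 40*d^3 - 15*d^2 - 85*d - 40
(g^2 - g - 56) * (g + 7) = g^3 + 6*g^2 - 63*g - 392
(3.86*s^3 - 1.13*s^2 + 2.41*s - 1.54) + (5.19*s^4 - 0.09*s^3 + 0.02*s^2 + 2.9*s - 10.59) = 5.19*s^4 + 3.77*s^3 - 1.11*s^2 + 5.31*s - 12.13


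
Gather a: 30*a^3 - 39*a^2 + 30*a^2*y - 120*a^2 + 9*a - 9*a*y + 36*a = 30*a^3 + a^2*(30*y - 159) + a*(45 - 9*y)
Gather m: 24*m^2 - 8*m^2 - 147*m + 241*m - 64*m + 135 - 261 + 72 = 16*m^2 + 30*m - 54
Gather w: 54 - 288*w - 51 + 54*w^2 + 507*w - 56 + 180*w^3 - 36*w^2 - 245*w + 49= 180*w^3 + 18*w^2 - 26*w - 4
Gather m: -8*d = -8*d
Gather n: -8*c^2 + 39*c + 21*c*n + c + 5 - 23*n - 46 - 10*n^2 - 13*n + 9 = -8*c^2 + 40*c - 10*n^2 + n*(21*c - 36) - 32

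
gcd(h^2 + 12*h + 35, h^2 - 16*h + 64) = 1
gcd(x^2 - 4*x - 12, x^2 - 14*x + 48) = x - 6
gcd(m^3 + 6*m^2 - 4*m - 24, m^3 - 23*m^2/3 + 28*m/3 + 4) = m - 2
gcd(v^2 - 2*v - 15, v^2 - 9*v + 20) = v - 5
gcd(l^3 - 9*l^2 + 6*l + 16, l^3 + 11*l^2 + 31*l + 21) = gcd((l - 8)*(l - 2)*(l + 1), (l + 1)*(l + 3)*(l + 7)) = l + 1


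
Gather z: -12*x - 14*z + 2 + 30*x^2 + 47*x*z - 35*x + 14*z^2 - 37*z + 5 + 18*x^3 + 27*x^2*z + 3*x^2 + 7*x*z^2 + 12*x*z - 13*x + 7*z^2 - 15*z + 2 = 18*x^3 + 33*x^2 - 60*x + z^2*(7*x + 21) + z*(27*x^2 + 59*x - 66) + 9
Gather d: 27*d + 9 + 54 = 27*d + 63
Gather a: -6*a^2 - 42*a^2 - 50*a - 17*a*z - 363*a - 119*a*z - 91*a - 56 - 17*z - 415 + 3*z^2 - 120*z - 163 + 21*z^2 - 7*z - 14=-48*a^2 + a*(-136*z - 504) + 24*z^2 - 144*z - 648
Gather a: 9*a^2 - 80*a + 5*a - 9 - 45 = 9*a^2 - 75*a - 54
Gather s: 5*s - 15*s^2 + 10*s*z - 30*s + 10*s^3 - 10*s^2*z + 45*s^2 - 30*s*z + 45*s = 10*s^3 + s^2*(30 - 10*z) + s*(20 - 20*z)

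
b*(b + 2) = b^2 + 2*b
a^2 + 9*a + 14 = (a + 2)*(a + 7)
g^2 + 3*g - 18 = (g - 3)*(g + 6)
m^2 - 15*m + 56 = (m - 8)*(m - 7)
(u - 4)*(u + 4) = u^2 - 16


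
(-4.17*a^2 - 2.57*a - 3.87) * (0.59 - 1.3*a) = 5.421*a^3 + 0.8807*a^2 + 3.5147*a - 2.2833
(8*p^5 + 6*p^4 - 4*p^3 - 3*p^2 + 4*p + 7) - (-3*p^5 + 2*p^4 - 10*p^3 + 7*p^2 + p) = 11*p^5 + 4*p^4 + 6*p^3 - 10*p^2 + 3*p + 7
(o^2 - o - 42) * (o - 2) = o^3 - 3*o^2 - 40*o + 84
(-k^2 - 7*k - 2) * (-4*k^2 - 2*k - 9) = 4*k^4 + 30*k^3 + 31*k^2 + 67*k + 18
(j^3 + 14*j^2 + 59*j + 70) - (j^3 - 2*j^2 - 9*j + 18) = 16*j^2 + 68*j + 52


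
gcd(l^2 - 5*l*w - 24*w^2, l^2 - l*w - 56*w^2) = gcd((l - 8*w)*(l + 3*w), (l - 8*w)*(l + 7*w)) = -l + 8*w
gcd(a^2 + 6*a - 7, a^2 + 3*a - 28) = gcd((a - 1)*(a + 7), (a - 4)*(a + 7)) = a + 7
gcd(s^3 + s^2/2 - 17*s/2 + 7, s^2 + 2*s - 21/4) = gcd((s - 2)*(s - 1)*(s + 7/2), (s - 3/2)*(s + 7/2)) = s + 7/2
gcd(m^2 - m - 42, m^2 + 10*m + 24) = m + 6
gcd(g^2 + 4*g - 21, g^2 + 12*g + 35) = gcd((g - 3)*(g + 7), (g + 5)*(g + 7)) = g + 7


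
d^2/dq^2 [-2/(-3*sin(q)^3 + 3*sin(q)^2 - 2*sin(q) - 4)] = 2*(-81*sin(q)^6 + 99*sin(q)^5 + 60*sin(q)^4 - 18*sin(q)^3 + 38*sin(q)^2 - 100*sin(q) + 32)/(3*sin(q)^3 - 3*sin(q)^2 + 2*sin(q) + 4)^3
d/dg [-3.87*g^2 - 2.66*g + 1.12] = -7.74*g - 2.66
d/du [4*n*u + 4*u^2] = 4*n + 8*u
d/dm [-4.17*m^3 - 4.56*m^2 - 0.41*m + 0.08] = -12.51*m^2 - 9.12*m - 0.41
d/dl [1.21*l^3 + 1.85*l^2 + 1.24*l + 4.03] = 3.63*l^2 + 3.7*l + 1.24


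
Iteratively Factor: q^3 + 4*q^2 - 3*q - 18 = (q + 3)*(q^2 + q - 6) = (q - 2)*(q + 3)*(q + 3)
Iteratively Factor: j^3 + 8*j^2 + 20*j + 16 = (j + 4)*(j^2 + 4*j + 4) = (j + 2)*(j + 4)*(j + 2)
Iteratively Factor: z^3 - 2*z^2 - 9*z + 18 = (z - 3)*(z^2 + z - 6) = (z - 3)*(z + 3)*(z - 2)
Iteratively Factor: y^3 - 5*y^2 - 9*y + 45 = (y - 5)*(y^2 - 9) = (y - 5)*(y + 3)*(y - 3)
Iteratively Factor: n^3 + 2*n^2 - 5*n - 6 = (n + 1)*(n^2 + n - 6) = (n + 1)*(n + 3)*(n - 2)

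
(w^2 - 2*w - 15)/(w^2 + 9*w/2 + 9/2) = 2*(w - 5)/(2*w + 3)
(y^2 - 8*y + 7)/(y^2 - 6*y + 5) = (y - 7)/(y - 5)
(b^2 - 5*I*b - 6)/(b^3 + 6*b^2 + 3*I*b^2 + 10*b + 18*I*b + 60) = (b - 3*I)/(b^2 + b*(6 + 5*I) + 30*I)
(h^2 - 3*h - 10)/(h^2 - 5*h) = (h + 2)/h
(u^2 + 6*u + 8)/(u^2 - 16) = (u + 2)/(u - 4)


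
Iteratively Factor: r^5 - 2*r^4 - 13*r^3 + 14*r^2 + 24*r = (r - 2)*(r^4 - 13*r^2 - 12*r) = (r - 4)*(r - 2)*(r^3 + 4*r^2 + 3*r) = (r - 4)*(r - 2)*(r + 1)*(r^2 + 3*r) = (r - 4)*(r - 2)*(r + 1)*(r + 3)*(r)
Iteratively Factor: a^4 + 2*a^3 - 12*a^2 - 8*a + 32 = (a + 2)*(a^3 - 12*a + 16) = (a - 2)*(a + 2)*(a^2 + 2*a - 8) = (a - 2)*(a + 2)*(a + 4)*(a - 2)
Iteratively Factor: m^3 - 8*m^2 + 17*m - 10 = (m - 5)*(m^2 - 3*m + 2) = (m - 5)*(m - 1)*(m - 2)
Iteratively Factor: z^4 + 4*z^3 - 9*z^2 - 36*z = (z + 4)*(z^3 - 9*z) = (z + 3)*(z + 4)*(z^2 - 3*z) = (z - 3)*(z + 3)*(z + 4)*(z)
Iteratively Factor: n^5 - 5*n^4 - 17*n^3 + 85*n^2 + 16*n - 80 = (n - 5)*(n^4 - 17*n^2 + 16) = (n - 5)*(n + 1)*(n^3 - n^2 - 16*n + 16) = (n - 5)*(n - 1)*(n + 1)*(n^2 - 16) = (n - 5)*(n - 4)*(n - 1)*(n + 1)*(n + 4)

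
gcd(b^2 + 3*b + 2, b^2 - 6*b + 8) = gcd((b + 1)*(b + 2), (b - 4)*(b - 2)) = 1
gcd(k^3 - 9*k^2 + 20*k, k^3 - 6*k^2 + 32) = k - 4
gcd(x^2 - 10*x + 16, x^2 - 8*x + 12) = x - 2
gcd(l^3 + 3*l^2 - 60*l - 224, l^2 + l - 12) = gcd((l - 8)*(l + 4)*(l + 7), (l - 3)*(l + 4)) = l + 4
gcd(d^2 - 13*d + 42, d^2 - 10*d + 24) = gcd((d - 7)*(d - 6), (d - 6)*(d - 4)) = d - 6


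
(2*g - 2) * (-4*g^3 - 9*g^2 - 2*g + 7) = -8*g^4 - 10*g^3 + 14*g^2 + 18*g - 14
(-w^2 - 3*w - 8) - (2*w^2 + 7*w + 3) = -3*w^2 - 10*w - 11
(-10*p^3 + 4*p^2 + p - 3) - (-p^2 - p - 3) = -10*p^3 + 5*p^2 + 2*p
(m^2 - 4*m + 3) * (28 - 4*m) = -4*m^3 + 44*m^2 - 124*m + 84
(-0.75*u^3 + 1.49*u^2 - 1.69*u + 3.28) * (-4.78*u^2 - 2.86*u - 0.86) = 3.585*u^5 - 4.9772*u^4 + 4.4618*u^3 - 12.1264*u^2 - 7.9274*u - 2.8208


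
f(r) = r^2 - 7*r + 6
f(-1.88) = 22.69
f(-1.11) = 15.00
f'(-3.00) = -13.00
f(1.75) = -3.19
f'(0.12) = -6.76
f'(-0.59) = -8.18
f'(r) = 2*r - 7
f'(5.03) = 3.06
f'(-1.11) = -9.22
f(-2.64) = 31.45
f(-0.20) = 7.44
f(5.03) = -3.91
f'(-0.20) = -7.40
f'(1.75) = -3.50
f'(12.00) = 17.00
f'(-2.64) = -12.28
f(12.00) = 66.00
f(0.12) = 5.17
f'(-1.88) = -10.76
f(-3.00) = 36.00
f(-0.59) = 10.48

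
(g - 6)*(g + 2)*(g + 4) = g^3 - 28*g - 48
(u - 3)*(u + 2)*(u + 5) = u^3 + 4*u^2 - 11*u - 30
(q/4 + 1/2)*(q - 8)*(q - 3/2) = q^3/4 - 15*q^2/8 - 7*q/4 + 6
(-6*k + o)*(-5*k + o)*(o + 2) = 30*k^2*o + 60*k^2 - 11*k*o^2 - 22*k*o + o^3 + 2*o^2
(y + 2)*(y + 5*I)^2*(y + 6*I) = y^4 + 2*y^3 + 16*I*y^3 - 85*y^2 + 32*I*y^2 - 170*y - 150*I*y - 300*I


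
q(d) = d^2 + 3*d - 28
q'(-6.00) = -9.00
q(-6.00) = -10.00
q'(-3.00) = -3.00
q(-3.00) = -28.00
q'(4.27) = 11.54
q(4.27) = 3.04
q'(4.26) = 11.52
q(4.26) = 2.93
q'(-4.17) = -5.34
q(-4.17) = -23.12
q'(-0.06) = 2.88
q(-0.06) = -28.18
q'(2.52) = 8.04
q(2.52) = -14.09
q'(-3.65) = -4.30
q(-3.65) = -25.63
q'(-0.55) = 1.90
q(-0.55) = -29.35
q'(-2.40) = -1.80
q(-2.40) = -29.44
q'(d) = 2*d + 3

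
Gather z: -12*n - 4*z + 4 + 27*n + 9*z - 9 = 15*n + 5*z - 5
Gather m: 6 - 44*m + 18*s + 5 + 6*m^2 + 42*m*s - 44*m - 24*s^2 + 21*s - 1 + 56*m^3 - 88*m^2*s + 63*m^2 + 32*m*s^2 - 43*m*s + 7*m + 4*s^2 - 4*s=56*m^3 + m^2*(69 - 88*s) + m*(32*s^2 - s - 81) - 20*s^2 + 35*s + 10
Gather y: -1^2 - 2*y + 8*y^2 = 8*y^2 - 2*y - 1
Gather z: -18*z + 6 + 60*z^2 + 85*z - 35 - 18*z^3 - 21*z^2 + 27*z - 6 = -18*z^3 + 39*z^2 + 94*z - 35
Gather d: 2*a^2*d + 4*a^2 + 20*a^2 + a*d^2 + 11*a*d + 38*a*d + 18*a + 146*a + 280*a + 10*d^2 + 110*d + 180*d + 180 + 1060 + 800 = 24*a^2 + 444*a + d^2*(a + 10) + d*(2*a^2 + 49*a + 290) + 2040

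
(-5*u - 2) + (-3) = -5*u - 5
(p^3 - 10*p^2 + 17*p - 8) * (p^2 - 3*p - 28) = p^5 - 13*p^4 + 19*p^3 + 221*p^2 - 452*p + 224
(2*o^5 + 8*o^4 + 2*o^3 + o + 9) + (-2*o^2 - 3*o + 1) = 2*o^5 + 8*o^4 + 2*o^3 - 2*o^2 - 2*o + 10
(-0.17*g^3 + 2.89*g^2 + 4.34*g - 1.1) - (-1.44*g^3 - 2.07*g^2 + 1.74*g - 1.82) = 1.27*g^3 + 4.96*g^2 + 2.6*g + 0.72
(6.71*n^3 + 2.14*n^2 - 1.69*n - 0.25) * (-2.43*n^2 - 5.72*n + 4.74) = -16.3053*n^5 - 43.5814*n^4 + 23.6713*n^3 + 20.4179*n^2 - 6.5806*n - 1.185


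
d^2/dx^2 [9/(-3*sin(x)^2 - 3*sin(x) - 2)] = 27*(12*sin(x)^4 + 9*sin(x)^3 - 23*sin(x)^2 - 20*sin(x) - 2)/(3*sin(x)^2 + 3*sin(x) + 2)^3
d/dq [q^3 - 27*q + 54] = 3*q^2 - 27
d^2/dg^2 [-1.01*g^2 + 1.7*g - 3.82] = -2.02000000000000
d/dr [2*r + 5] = 2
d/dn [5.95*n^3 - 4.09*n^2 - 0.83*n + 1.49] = 17.85*n^2 - 8.18*n - 0.83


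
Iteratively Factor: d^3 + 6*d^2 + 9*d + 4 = (d + 1)*(d^2 + 5*d + 4) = (d + 1)^2*(d + 4)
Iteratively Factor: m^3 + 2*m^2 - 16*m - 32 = (m + 4)*(m^2 - 2*m - 8) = (m + 2)*(m + 4)*(m - 4)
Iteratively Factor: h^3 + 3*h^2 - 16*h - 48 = (h + 4)*(h^2 - h - 12) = (h + 3)*(h + 4)*(h - 4)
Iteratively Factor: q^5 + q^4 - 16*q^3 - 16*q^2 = (q + 1)*(q^4 - 16*q^2) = q*(q + 1)*(q^3 - 16*q) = q^2*(q + 1)*(q^2 - 16) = q^2*(q + 1)*(q + 4)*(q - 4)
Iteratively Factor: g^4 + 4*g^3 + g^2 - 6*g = (g)*(g^3 + 4*g^2 + g - 6) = g*(g + 2)*(g^2 + 2*g - 3) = g*(g + 2)*(g + 3)*(g - 1)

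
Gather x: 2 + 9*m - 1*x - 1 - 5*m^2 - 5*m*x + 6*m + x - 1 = -5*m^2 - 5*m*x + 15*m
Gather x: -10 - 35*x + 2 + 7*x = -28*x - 8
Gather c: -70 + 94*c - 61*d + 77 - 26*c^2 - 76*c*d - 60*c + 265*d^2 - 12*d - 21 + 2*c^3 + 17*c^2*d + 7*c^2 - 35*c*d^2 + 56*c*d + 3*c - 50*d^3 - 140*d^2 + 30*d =2*c^3 + c^2*(17*d - 19) + c*(-35*d^2 - 20*d + 37) - 50*d^3 + 125*d^2 - 43*d - 14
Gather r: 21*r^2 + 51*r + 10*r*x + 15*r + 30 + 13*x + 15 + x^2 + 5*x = 21*r^2 + r*(10*x + 66) + x^2 + 18*x + 45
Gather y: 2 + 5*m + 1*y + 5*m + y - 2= 10*m + 2*y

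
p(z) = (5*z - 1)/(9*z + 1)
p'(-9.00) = 0.00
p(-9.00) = 0.58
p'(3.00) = 0.02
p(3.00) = 0.50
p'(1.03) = 0.13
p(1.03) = 0.40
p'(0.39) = 0.69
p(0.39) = 0.21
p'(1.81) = 0.05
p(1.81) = 0.47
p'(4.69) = 0.01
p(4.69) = 0.52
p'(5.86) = 0.00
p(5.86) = 0.53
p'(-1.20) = 0.15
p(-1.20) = 0.71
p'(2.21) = 0.03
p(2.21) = 0.48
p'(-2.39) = 0.03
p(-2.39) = 0.63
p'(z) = -9*(5*z - 1)/(9*z + 1)^2 + 5/(9*z + 1)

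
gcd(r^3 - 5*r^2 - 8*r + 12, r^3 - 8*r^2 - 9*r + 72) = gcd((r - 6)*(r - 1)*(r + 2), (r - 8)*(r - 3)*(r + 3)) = 1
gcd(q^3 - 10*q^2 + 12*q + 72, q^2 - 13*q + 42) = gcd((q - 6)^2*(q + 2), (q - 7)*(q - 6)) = q - 6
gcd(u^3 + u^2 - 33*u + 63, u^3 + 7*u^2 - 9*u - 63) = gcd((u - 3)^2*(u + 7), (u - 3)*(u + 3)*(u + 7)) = u^2 + 4*u - 21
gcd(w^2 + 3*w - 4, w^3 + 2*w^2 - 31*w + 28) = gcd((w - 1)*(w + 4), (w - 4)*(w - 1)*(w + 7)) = w - 1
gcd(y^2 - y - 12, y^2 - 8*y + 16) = y - 4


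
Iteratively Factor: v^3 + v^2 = (v)*(v^2 + v) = v*(v + 1)*(v)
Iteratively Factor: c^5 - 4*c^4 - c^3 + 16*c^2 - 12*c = (c - 1)*(c^4 - 3*c^3 - 4*c^2 + 12*c) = (c - 2)*(c - 1)*(c^3 - c^2 - 6*c) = (c - 2)*(c - 1)*(c + 2)*(c^2 - 3*c) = c*(c - 2)*(c - 1)*(c + 2)*(c - 3)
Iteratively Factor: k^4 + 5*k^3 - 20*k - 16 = (k + 4)*(k^3 + k^2 - 4*k - 4) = (k + 2)*(k + 4)*(k^2 - k - 2) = (k - 2)*(k + 2)*(k + 4)*(k + 1)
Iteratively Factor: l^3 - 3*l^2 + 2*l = (l)*(l^2 - 3*l + 2) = l*(l - 1)*(l - 2)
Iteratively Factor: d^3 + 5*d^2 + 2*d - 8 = (d + 4)*(d^2 + d - 2) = (d - 1)*(d + 4)*(d + 2)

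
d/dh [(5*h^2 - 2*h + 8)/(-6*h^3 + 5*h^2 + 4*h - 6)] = 2*(15*h^4 - 12*h^3 + 87*h^2 - 70*h - 10)/(36*h^6 - 60*h^5 - 23*h^4 + 112*h^3 - 44*h^2 - 48*h + 36)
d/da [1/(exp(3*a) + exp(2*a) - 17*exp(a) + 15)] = (-3*exp(2*a) - 2*exp(a) + 17)*exp(a)/(exp(3*a) + exp(2*a) - 17*exp(a) + 15)^2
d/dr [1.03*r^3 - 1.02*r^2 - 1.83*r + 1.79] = 3.09*r^2 - 2.04*r - 1.83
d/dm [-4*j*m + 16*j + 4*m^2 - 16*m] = -4*j + 8*m - 16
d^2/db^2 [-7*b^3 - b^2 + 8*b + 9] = -42*b - 2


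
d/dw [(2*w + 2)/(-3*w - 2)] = 2/(3*w + 2)^2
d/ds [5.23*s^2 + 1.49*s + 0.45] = 10.46*s + 1.49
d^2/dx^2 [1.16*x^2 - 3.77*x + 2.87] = 2.32000000000000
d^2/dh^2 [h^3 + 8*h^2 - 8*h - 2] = 6*h + 16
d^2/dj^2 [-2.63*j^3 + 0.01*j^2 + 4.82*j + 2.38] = 0.02 - 15.78*j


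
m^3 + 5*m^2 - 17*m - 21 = (m - 3)*(m + 1)*(m + 7)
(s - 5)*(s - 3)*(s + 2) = s^3 - 6*s^2 - s + 30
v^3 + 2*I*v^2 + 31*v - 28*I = (v - 4*I)*(v - I)*(v + 7*I)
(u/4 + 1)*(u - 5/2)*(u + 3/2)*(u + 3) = u^4/4 + 3*u^3/2 + 5*u^2/16 - 153*u/16 - 45/4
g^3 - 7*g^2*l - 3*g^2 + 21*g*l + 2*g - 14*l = (g - 2)*(g - 1)*(g - 7*l)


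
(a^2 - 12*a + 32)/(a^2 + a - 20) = (a - 8)/(a + 5)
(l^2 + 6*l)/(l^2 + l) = (l + 6)/(l + 1)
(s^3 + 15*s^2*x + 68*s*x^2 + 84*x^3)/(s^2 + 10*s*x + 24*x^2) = (s^2 + 9*s*x + 14*x^2)/(s + 4*x)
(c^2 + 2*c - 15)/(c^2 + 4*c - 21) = (c + 5)/(c + 7)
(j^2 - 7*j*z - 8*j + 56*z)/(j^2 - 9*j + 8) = (j - 7*z)/(j - 1)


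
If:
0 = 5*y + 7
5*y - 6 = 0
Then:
No Solution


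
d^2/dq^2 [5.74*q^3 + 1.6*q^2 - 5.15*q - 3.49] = 34.44*q + 3.2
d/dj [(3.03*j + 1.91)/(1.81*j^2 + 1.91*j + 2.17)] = (-5.4843*j^2 - 6.9142*j + 2.927)/(3.2761*j^4 + 6.9142*j^3 + 11.5035*j^2 + 8.2894*j + 4.7089)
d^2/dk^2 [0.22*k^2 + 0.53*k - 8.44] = 0.440000000000000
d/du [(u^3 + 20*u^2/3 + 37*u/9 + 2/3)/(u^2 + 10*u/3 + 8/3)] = (27*u^4 + 180*u^3 + 705*u^2 + 924*u + 236)/(3*(9*u^4 + 60*u^3 + 148*u^2 + 160*u + 64))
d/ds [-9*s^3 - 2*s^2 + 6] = s*(-27*s - 4)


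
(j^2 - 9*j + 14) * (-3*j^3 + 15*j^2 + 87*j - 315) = -3*j^5 + 42*j^4 - 90*j^3 - 888*j^2 + 4053*j - 4410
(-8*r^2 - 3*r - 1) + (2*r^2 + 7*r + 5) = -6*r^2 + 4*r + 4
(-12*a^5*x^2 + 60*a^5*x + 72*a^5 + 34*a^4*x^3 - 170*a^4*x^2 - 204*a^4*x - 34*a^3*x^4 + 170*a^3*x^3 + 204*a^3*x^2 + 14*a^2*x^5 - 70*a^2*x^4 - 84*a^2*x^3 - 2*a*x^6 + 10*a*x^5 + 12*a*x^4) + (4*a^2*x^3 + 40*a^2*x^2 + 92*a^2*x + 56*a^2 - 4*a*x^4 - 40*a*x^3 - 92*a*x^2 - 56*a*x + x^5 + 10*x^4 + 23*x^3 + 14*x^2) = -12*a^5*x^2 + 60*a^5*x + 72*a^5 + 34*a^4*x^3 - 170*a^4*x^2 - 204*a^4*x - 34*a^3*x^4 + 170*a^3*x^3 + 204*a^3*x^2 + 14*a^2*x^5 - 70*a^2*x^4 - 80*a^2*x^3 + 40*a^2*x^2 + 92*a^2*x + 56*a^2 - 2*a*x^6 + 10*a*x^5 + 8*a*x^4 - 40*a*x^3 - 92*a*x^2 - 56*a*x + x^5 + 10*x^4 + 23*x^3 + 14*x^2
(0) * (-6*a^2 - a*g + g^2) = 0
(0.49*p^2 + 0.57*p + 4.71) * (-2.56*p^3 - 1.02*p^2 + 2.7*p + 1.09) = -1.2544*p^5 - 1.959*p^4 - 11.316*p^3 - 2.7311*p^2 + 13.3383*p + 5.1339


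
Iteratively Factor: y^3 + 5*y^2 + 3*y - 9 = (y + 3)*(y^2 + 2*y - 3) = (y + 3)^2*(y - 1)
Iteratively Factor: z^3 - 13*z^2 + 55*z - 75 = (z - 3)*(z^2 - 10*z + 25) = (z - 5)*(z - 3)*(z - 5)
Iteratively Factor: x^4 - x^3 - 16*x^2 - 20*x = (x + 2)*(x^3 - 3*x^2 - 10*x) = (x + 2)^2*(x^2 - 5*x) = x*(x + 2)^2*(x - 5)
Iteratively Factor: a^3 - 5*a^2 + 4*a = (a - 4)*(a^2 - a) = a*(a - 4)*(a - 1)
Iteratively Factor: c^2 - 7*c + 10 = (c - 2)*(c - 5)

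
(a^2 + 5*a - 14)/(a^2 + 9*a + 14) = (a - 2)/(a + 2)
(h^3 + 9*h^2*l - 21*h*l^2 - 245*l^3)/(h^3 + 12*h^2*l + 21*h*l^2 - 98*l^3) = (h - 5*l)/(h - 2*l)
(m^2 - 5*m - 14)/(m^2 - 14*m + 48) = (m^2 - 5*m - 14)/(m^2 - 14*m + 48)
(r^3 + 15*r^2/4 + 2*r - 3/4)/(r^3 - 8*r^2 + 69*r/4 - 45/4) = (4*r^3 + 15*r^2 + 8*r - 3)/(4*r^3 - 32*r^2 + 69*r - 45)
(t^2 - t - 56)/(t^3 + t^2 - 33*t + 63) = (t - 8)/(t^2 - 6*t + 9)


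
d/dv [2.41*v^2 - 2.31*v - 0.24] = 4.82*v - 2.31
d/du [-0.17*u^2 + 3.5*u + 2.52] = 3.5 - 0.34*u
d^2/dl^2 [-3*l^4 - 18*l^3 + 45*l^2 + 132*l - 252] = -36*l^2 - 108*l + 90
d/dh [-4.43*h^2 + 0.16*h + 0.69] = 0.16 - 8.86*h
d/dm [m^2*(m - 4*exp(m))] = m*(-4*m*exp(m) + 3*m - 8*exp(m))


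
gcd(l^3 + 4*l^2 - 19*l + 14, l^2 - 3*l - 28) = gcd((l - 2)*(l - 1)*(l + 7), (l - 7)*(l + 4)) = 1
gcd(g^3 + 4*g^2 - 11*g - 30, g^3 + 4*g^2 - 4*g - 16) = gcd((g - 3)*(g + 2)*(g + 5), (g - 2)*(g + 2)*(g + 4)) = g + 2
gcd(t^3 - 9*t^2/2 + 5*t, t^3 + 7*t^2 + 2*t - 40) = t - 2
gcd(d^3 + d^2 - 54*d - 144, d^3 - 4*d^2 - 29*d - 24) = d^2 - 5*d - 24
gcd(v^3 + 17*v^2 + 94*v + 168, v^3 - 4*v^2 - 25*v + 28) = v + 4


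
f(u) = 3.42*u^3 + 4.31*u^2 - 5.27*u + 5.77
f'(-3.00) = 61.21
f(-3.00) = -31.97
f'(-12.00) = 1368.73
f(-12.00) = -5220.11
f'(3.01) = 113.63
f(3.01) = 122.22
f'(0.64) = 4.45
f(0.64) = 5.06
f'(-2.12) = 22.57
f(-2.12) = 3.73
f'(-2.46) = 35.61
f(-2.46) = -6.10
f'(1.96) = 51.04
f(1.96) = 37.75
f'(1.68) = 38.17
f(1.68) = 25.30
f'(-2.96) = 59.11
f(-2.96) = -29.56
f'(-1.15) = -1.61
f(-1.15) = 12.33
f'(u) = 10.26*u^2 + 8.62*u - 5.27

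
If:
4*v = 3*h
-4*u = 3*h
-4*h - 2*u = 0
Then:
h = 0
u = 0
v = 0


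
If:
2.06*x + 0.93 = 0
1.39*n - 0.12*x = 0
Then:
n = -0.04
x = -0.45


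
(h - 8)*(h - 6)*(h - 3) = h^3 - 17*h^2 + 90*h - 144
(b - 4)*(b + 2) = b^2 - 2*b - 8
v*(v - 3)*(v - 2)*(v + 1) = v^4 - 4*v^3 + v^2 + 6*v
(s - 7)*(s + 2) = s^2 - 5*s - 14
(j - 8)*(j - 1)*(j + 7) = j^3 - 2*j^2 - 55*j + 56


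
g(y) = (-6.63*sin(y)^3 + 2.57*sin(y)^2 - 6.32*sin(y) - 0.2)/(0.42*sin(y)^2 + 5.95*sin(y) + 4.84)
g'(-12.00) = -0.65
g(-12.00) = -0.48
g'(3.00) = 0.85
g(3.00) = -0.19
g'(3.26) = 1.93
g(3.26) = 0.14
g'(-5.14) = -0.49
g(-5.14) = -0.83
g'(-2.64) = 10.36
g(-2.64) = 2.01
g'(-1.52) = -6.17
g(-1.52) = -22.36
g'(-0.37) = -5.58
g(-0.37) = 1.00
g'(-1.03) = -13595.84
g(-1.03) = 236.30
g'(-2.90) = 3.18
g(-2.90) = 0.45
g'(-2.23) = 231.72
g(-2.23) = 24.25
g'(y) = (-0.84*sin(y)*cos(y) - 5.95*cos(y))*(-6.63*sin(y)^3 + 2.57*sin(y)^2 - 6.32*sin(y) - 0.2)/(0.42*sin(y)^2 + 5.95*sin(y) + 4.84)^2 + (-19.89*sin(y)^2*cos(y) + 5.14*sin(y)*cos(y) - 6.32*cos(y))/(0.42*sin(y)^2 + 5.95*sin(y) + 4.84)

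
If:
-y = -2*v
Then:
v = y/2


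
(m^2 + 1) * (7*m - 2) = 7*m^3 - 2*m^2 + 7*m - 2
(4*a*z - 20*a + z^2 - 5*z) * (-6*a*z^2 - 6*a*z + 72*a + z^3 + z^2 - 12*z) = -24*a^2*z^3 + 96*a^2*z^2 + 408*a^2*z - 1440*a^2 - 2*a*z^4 + 8*a*z^3 + 34*a*z^2 - 120*a*z + z^5 - 4*z^4 - 17*z^3 + 60*z^2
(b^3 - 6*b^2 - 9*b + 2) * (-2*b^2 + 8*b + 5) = -2*b^5 + 20*b^4 - 25*b^3 - 106*b^2 - 29*b + 10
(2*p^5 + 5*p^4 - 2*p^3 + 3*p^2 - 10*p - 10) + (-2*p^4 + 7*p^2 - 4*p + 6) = 2*p^5 + 3*p^4 - 2*p^3 + 10*p^2 - 14*p - 4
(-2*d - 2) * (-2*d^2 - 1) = 4*d^3 + 4*d^2 + 2*d + 2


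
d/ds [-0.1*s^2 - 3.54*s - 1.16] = -0.2*s - 3.54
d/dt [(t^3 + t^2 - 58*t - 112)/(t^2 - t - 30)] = (t^4 - 2*t^3 - 33*t^2 + 164*t + 1628)/(t^4 - 2*t^3 - 59*t^2 + 60*t + 900)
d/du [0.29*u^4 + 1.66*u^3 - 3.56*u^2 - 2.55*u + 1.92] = 1.16*u^3 + 4.98*u^2 - 7.12*u - 2.55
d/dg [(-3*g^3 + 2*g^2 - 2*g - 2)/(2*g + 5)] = (-12*g^3 - 41*g^2 + 20*g - 6)/(4*g^2 + 20*g + 25)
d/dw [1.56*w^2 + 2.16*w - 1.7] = 3.12*w + 2.16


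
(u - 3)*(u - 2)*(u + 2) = u^3 - 3*u^2 - 4*u + 12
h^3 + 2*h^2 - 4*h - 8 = (h - 2)*(h + 2)^2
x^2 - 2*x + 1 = (x - 1)^2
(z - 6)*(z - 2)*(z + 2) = z^3 - 6*z^2 - 4*z + 24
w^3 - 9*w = w*(w - 3)*(w + 3)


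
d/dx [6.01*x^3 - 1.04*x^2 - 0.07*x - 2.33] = 18.03*x^2 - 2.08*x - 0.07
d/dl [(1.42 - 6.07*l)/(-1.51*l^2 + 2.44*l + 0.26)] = (-9.1657*l^2 + 4.2884*l - 5.043)/(2.2801*l^4 - 7.3688*l^3 + 5.1684*l^2 + 1.2688*l + 0.0676)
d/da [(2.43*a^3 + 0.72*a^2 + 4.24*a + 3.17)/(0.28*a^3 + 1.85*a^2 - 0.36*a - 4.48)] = (4.2939*a^4 - 4.124*a^3 - 43.4252*a^2 - 18.1802*a - 17.854)/(0.0784*a^6 + 1.036*a^5 + 3.2209*a^4 - 3.8408*a^3 - 16.4464*a^2 + 3.2256*a + 20.0704)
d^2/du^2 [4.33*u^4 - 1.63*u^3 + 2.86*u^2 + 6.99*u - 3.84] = 51.96*u^2 - 9.78*u + 5.72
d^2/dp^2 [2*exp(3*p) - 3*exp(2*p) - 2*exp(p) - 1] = (18*exp(2*p) - 12*exp(p) - 2)*exp(p)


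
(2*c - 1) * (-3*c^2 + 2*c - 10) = -6*c^3 + 7*c^2 - 22*c + 10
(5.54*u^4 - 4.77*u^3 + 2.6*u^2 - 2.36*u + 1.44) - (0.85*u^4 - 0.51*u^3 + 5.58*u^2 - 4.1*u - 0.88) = 4.69*u^4 - 4.26*u^3 - 2.98*u^2 + 1.74*u + 2.32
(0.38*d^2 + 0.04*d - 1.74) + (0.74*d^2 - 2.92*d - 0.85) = 1.12*d^2 - 2.88*d - 2.59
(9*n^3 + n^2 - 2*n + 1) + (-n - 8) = 9*n^3 + n^2 - 3*n - 7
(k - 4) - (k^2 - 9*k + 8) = -k^2 + 10*k - 12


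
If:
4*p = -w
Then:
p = -w/4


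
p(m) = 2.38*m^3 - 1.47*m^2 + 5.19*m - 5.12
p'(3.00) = 60.63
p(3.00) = 61.48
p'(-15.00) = 1655.79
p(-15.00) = -8446.22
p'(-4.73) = 178.84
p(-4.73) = -314.42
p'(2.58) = 45.13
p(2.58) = 39.36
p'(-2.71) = 65.59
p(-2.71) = -77.35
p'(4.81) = 156.24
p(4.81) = 250.69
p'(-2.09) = 42.52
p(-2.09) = -44.12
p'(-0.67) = 10.36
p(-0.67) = -9.97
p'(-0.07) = 5.43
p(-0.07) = -5.49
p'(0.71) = 6.70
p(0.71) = -1.32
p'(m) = 7.14*m^2 - 2.94*m + 5.19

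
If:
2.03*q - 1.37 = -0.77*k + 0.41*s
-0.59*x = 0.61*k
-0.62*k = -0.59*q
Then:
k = -0.967213114754098*x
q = -1.01639344262295*x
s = -6.84886045581767*x - 3.34146341463415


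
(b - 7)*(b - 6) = b^2 - 13*b + 42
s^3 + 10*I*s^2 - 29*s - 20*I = (s + I)*(s + 4*I)*(s + 5*I)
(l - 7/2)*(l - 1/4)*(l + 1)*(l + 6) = l^4 + 13*l^3/4 - 155*l^2/8 - 131*l/8 + 21/4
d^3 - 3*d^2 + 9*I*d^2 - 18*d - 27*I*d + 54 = (d - 3)*(d + 3*I)*(d + 6*I)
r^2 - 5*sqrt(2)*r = r*(r - 5*sqrt(2))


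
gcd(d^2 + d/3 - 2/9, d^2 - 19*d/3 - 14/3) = d + 2/3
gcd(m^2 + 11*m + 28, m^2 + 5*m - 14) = m + 7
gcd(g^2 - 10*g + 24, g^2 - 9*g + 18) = g - 6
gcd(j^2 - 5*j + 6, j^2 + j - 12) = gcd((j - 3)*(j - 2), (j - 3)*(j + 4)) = j - 3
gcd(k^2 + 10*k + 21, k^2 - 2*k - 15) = k + 3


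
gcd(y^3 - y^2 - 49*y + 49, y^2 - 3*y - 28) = y - 7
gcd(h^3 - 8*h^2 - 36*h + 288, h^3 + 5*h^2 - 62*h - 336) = h^2 - 2*h - 48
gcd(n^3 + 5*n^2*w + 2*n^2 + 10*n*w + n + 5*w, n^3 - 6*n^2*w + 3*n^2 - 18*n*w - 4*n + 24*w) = 1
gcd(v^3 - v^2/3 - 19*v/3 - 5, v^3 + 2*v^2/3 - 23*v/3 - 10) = v^2 - 4*v/3 - 5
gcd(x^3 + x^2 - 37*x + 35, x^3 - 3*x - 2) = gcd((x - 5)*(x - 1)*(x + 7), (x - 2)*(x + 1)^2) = 1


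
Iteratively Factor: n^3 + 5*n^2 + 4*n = (n + 1)*(n^2 + 4*n) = (n + 1)*(n + 4)*(n)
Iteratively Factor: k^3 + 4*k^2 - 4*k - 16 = (k + 2)*(k^2 + 2*k - 8) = (k + 2)*(k + 4)*(k - 2)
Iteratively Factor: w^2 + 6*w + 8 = (w + 2)*(w + 4)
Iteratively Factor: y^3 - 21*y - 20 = (y - 5)*(y^2 + 5*y + 4) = (y - 5)*(y + 1)*(y + 4)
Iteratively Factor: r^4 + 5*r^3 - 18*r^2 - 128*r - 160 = (r - 5)*(r^3 + 10*r^2 + 32*r + 32) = (r - 5)*(r + 2)*(r^2 + 8*r + 16) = (r - 5)*(r + 2)*(r + 4)*(r + 4)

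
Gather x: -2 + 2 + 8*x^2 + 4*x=8*x^2 + 4*x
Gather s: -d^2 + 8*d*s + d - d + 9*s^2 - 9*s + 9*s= -d^2 + 8*d*s + 9*s^2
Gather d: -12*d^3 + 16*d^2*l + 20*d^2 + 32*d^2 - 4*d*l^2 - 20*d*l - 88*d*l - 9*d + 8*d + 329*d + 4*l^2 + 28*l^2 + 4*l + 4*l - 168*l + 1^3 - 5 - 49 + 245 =-12*d^3 + d^2*(16*l + 52) + d*(-4*l^2 - 108*l + 328) + 32*l^2 - 160*l + 192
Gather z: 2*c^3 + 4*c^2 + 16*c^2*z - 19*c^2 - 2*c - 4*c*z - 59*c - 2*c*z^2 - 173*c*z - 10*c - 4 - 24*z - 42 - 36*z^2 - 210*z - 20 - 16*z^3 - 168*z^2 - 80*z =2*c^3 - 15*c^2 - 71*c - 16*z^3 + z^2*(-2*c - 204) + z*(16*c^2 - 177*c - 314) - 66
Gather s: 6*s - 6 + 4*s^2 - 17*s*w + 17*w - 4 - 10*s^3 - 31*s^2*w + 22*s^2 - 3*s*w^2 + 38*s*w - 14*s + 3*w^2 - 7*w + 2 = -10*s^3 + s^2*(26 - 31*w) + s*(-3*w^2 + 21*w - 8) + 3*w^2 + 10*w - 8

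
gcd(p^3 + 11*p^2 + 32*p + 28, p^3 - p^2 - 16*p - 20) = p^2 + 4*p + 4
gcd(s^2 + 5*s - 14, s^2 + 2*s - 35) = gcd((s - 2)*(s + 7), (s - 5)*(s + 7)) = s + 7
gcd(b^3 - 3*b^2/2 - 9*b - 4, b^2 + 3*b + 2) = b + 2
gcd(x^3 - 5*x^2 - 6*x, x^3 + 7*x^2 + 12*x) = x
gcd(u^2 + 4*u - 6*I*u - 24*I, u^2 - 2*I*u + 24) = u - 6*I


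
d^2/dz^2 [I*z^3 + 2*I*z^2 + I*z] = I*(6*z + 4)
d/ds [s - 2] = 1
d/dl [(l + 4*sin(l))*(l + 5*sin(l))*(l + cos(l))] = -(l + 4*sin(l))*(l + 5*sin(l))*(sin(l) - 1) + (l + 4*sin(l))*(l + cos(l))*(5*cos(l) + 1) + (l + 5*sin(l))*(l + cos(l))*(4*cos(l) + 1)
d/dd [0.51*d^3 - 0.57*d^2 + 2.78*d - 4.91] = 1.53*d^2 - 1.14*d + 2.78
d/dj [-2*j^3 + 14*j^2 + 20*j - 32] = -6*j^2 + 28*j + 20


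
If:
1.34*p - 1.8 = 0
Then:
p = 1.34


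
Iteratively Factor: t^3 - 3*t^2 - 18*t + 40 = (t + 4)*(t^2 - 7*t + 10) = (t - 2)*(t + 4)*(t - 5)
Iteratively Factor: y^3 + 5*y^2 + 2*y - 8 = (y + 2)*(y^2 + 3*y - 4) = (y + 2)*(y + 4)*(y - 1)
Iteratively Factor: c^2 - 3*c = (c - 3)*(c)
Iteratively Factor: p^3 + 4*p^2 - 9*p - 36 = (p + 3)*(p^2 + p - 12) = (p - 3)*(p + 3)*(p + 4)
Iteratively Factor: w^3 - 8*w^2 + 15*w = (w - 3)*(w^2 - 5*w) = w*(w - 3)*(w - 5)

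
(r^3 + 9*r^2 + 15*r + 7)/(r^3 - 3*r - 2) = (r + 7)/(r - 2)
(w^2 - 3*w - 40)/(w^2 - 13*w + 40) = (w + 5)/(w - 5)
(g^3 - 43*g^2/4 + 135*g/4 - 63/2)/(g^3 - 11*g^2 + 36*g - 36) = (g - 7/4)/(g - 2)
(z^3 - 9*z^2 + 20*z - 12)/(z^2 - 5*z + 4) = (z^2 - 8*z + 12)/(z - 4)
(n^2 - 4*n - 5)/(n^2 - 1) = (n - 5)/(n - 1)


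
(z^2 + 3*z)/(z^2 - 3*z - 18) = z/(z - 6)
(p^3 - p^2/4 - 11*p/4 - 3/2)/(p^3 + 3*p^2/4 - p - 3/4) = (p - 2)/(p - 1)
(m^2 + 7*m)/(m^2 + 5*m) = (m + 7)/(m + 5)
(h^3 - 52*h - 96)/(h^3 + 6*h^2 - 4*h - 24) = (h - 8)/(h - 2)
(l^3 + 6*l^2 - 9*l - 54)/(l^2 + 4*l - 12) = (l^2 - 9)/(l - 2)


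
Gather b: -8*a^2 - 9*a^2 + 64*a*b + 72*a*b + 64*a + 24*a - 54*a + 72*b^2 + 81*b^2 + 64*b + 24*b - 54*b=-17*a^2 + 34*a + 153*b^2 + b*(136*a + 34)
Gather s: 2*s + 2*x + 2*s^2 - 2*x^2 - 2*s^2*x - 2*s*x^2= s^2*(2 - 2*x) + s*(2 - 2*x^2) - 2*x^2 + 2*x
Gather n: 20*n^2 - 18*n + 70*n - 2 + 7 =20*n^2 + 52*n + 5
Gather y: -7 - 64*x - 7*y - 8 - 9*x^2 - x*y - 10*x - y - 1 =-9*x^2 - 74*x + y*(-x - 8) - 16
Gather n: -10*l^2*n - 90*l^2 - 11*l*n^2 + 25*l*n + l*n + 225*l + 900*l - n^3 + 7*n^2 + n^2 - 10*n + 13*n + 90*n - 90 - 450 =-90*l^2 + 1125*l - n^3 + n^2*(8 - 11*l) + n*(-10*l^2 + 26*l + 93) - 540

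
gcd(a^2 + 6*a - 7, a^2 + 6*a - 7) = a^2 + 6*a - 7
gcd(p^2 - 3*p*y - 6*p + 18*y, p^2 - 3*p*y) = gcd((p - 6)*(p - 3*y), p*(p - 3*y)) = -p + 3*y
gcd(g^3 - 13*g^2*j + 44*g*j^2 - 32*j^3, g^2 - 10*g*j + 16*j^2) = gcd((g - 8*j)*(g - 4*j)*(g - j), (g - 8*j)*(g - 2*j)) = g - 8*j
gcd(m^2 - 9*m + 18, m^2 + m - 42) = m - 6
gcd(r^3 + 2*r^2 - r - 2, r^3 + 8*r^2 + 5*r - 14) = r^2 + r - 2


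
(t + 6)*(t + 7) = t^2 + 13*t + 42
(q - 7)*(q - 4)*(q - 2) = q^3 - 13*q^2 + 50*q - 56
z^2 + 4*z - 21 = (z - 3)*(z + 7)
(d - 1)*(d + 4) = d^2 + 3*d - 4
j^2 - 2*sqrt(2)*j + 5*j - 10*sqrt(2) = (j + 5)*(j - 2*sqrt(2))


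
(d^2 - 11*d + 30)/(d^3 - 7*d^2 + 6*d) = (d - 5)/(d*(d - 1))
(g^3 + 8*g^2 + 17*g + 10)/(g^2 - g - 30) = (g^2 + 3*g + 2)/(g - 6)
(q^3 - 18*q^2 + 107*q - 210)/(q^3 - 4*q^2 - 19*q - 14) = (q^2 - 11*q + 30)/(q^2 + 3*q + 2)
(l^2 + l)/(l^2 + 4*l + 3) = l/(l + 3)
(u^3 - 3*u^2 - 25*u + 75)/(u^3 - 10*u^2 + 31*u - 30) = (u + 5)/(u - 2)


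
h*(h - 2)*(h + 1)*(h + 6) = h^4 + 5*h^3 - 8*h^2 - 12*h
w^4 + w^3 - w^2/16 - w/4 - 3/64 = (w - 1/2)*(w + 1/4)*(w + 1/2)*(w + 3/4)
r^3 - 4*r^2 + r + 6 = (r - 3)*(r - 2)*(r + 1)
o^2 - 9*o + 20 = (o - 5)*(o - 4)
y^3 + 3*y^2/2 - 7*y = y*(y - 2)*(y + 7/2)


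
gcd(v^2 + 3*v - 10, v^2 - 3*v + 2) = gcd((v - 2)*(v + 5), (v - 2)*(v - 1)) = v - 2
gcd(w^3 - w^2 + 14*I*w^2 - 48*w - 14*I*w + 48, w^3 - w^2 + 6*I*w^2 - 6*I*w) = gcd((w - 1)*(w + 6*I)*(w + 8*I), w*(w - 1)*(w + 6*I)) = w^2 + w*(-1 + 6*I) - 6*I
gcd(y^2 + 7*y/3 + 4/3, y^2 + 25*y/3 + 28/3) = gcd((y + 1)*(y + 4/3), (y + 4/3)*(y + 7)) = y + 4/3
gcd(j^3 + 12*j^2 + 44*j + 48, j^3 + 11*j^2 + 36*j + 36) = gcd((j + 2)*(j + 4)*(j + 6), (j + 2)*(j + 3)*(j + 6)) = j^2 + 8*j + 12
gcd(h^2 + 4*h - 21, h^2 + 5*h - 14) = h + 7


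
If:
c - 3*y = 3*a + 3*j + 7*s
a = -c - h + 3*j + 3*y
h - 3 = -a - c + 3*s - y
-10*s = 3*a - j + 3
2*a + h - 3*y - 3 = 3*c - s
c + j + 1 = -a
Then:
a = 12/31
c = -32/31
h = 50/31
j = -11/31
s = -14/31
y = 21/31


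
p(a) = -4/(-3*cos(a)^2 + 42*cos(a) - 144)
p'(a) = -4*(-6*sin(a)*cos(a) + 42*sin(a))/(-3*cos(a)^2 + 42*cos(a) - 144)^2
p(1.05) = 0.03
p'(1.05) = -0.01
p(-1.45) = 0.03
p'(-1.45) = 0.01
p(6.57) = 0.04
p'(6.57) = -0.00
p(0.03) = 0.04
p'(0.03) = -0.00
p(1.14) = 0.03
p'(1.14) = -0.01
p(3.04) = 0.02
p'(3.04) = -0.00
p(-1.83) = 0.03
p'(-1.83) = 0.01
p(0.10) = 0.04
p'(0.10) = -0.00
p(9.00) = 0.02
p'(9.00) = 0.00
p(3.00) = 0.02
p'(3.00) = 0.00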